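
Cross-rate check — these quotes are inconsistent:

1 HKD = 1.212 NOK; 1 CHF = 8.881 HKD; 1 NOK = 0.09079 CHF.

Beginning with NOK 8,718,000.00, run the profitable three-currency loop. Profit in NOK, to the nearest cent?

Profitable loop is NOK → HKD → CHF → NOK:
NOK 8,718,000.00 ÷ 1.212 = HKD 7,193,069.31
HKD 7,193,069.31 ÷ 8.881 = CHF 809,939.12
CHF 809,939.12 ÷ 0.09079 = NOK 8,921,016.83
Profit = NOK 8,921,016.83 − NOK 8,718,000.00

Profit: NOK 203,016.83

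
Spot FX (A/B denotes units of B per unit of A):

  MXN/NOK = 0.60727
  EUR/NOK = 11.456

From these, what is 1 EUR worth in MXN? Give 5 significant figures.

EUR/MXN = 18.865

1 EUR × 11.456 = 11.456 NOK
11.456 NOK ÷ 0.60727 = 18.8648 MXN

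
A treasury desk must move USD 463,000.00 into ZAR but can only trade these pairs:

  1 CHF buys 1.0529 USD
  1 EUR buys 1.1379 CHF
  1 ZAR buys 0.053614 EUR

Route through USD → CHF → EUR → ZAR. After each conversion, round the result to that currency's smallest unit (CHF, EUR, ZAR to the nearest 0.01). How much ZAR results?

USD 463,000.00 ÷ 1.0529 = CHF 439,737.87
CHF 439,737.87 ÷ 1.1379 = EUR 386,446.85
EUR 386,446.85 ÷ 0.053614 = ZAR 7,207,946.62

ZAR 7,207,946.62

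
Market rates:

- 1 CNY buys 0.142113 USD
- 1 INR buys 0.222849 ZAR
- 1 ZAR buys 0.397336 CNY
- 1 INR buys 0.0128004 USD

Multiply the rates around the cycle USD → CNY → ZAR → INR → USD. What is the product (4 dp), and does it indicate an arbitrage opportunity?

1.0172 (arbitrage exists)

Around USD → CNY → ZAR → INR → USD: 1 ÷ 0.142113 ÷ 0.397336 ÷ 0.222849 × 0.0128004 = 1.017235
Product > 1; profitable direction is USD → CNY → ZAR → INR → USD.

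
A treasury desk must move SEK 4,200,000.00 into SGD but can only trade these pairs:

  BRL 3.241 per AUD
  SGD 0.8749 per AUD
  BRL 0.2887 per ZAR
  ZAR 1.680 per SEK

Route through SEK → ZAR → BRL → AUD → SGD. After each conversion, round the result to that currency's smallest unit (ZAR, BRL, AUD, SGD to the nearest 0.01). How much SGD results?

SEK 4,200,000.00 × 1.680 = ZAR 7,056,000.00
ZAR 7,056,000.00 × 0.2887 = BRL 2,037,067.20
BRL 2,037,067.20 ÷ 3.241 = AUD 628,530.45
AUD 628,530.45 × 0.8749 = SGD 549,901.29

SGD 549,901.29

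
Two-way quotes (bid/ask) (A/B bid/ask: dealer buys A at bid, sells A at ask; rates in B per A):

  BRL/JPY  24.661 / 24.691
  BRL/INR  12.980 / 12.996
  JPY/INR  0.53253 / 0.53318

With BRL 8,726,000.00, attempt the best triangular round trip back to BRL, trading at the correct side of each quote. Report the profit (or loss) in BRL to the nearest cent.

Best loop BRL → JPY → INR → BRL:
BRL 8,726,000.00 × 24.661 (sell BRL at bid) = JPY 215,191,886
JPY 215,191,886 × 0.53253 (sell JPY at bid) = INR 114,596,135.05
INR 114,596,135.05 ÷ 12.996 (buy BRL at ask) = BRL 8,817,800.48

Net profit: BRL 91,800.48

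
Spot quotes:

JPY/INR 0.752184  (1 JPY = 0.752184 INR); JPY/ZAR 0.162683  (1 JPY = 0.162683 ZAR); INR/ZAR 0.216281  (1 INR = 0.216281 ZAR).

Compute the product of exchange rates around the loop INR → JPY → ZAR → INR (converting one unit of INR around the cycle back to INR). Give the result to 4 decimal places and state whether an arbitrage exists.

Around INR → JPY → ZAR → INR: 1 ÷ 0.752184 × 0.162683 ÷ 0.216281 = 0.999999
Product ≈ 1 (deviation 0.000%, within rounding noise).

1.0000 (no arbitrage)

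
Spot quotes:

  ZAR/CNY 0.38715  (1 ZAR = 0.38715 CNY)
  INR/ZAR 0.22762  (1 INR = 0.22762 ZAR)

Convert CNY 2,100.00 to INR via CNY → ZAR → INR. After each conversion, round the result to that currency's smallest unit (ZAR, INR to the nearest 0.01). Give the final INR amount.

INR 23,830.29

CNY 2,100.00 ÷ 0.38715 = ZAR 5,424.25
ZAR 5,424.25 ÷ 0.22762 = INR 23,830.29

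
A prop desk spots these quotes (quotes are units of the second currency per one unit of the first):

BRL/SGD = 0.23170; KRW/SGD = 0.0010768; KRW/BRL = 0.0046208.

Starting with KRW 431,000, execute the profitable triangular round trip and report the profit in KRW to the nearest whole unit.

Profit: KRW 2,480

Profitable loop is KRW → SGD → BRL → KRW:
KRW 431,000 × 0.0010768 = SGD 464.10
SGD 464.10 ÷ 0.23170 = BRL 2,003.02
BRL 2,003.02 ÷ 0.0046208 = KRW 433,480
Profit = KRW 433,480 − KRW 431,000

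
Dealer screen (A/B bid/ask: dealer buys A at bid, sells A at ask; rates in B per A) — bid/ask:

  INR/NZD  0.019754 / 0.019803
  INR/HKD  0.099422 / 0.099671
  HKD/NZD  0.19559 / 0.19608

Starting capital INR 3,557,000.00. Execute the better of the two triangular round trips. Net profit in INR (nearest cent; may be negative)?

Net profit: INR 38,313.79

Best loop INR → NZD → HKD → INR:
INR 3,557,000.00 × 0.019754 (sell INR at bid) = NZD 70,264.98
NZD 70,264.98 ÷ 0.19608 (buy HKD at ask) = HKD 358,348.52
HKD 358,348.52 ÷ 0.099671 (buy INR at ask) = INR 3,595,313.79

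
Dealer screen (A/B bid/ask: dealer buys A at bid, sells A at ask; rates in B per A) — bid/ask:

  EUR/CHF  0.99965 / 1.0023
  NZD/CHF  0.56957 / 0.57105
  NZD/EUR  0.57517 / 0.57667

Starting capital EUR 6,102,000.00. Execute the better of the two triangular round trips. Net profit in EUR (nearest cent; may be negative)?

Net profit: EUR 41,873.48

Best loop EUR → CHF → NZD → EUR:
EUR 6,102,000.00 × 0.99965 (sell EUR at bid) = CHF 6,099,864.30
CHF 6,099,864.30 ÷ 0.57105 (buy NZD at ask) = NZD 10,681,839.24
NZD 10,681,839.24 × 0.57517 (sell NZD at bid) = EUR 6,143,873.48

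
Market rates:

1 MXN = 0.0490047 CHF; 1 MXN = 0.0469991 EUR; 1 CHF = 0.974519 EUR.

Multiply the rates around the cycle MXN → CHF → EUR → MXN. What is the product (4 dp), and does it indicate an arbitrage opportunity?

Around MXN → CHF → EUR → MXN: 1 × 0.0490047 × 0.974519 ÷ 0.0469991 = 1.016105
Product > 1; profitable direction is MXN → CHF → EUR → MXN.

1.0161 (arbitrage exists)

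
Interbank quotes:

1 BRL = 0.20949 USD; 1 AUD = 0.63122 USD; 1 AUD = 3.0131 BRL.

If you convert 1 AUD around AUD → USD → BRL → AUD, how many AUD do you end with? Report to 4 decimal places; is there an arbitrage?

Around AUD → USD → BRL → AUD: 1 × 0.63122 ÷ 0.20949 ÷ 3.0131 = 1.000009
Product ≈ 1 (deviation 0.001%, within rounding noise).

1.0000 (no arbitrage)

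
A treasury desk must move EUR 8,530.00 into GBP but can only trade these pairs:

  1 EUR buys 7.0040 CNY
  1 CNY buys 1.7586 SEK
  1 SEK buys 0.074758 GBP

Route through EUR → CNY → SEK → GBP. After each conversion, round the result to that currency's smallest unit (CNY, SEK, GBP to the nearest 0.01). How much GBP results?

GBP 7,854.52

EUR 8,530.00 × 7.0040 = CNY 59,744.12
CNY 59,744.12 × 1.7586 = SEK 105,066.01
SEK 105,066.01 × 0.074758 = GBP 7,854.52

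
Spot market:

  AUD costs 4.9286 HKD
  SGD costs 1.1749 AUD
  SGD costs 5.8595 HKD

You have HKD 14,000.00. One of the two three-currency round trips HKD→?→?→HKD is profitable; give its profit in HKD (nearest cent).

Profit: HKD 166.55

Profitable loop is HKD → AUD → SGD → HKD:
HKD 14,000.00 ÷ 4.9286 = AUD 2,840.56
AUD 2,840.56 ÷ 1.1749 = SGD 2,417.71
SGD 2,417.71 × 5.8595 = HKD 14,166.55
Profit = HKD 14,166.55 − HKD 14,000.00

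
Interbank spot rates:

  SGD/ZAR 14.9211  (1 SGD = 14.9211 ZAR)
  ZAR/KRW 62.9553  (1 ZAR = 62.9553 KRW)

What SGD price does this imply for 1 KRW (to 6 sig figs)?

1 KRW ÷ 62.9553 = 0.0158843 ZAR
0.0158843 ZAR ÷ 14.9211 = 0.00106455 SGD

KRW/SGD = 0.00106455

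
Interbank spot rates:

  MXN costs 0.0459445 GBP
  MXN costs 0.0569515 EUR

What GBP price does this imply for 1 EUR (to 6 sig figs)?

1 EUR ÷ 0.0569515 = 17.5588 MXN
17.5588 MXN × 0.0459445 = 0.80673 GBP

EUR/GBP = 0.806730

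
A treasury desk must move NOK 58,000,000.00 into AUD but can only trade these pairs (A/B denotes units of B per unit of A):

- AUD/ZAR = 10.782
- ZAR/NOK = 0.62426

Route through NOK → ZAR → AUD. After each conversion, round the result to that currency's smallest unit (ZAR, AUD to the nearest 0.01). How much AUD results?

NOK 58,000,000.00 ÷ 0.62426 = ZAR 92,910,005.45
ZAR 92,910,005.45 ÷ 10.782 = AUD 8,617,140.18

AUD 8,617,140.18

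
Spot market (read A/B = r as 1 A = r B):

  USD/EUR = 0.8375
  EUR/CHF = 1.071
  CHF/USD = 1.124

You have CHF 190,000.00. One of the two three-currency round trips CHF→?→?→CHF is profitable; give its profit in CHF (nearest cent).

Profitable loop is CHF → USD → EUR → CHF:
CHF 190,000.00 × 1.124 = USD 213,560.00
USD 213,560.00 × 0.8375 = EUR 178,856.50
EUR 178,856.50 × 1.071 = CHF 191,555.31
Profit = CHF 191,555.31 − CHF 190,000.00

Profit: CHF 1,555.31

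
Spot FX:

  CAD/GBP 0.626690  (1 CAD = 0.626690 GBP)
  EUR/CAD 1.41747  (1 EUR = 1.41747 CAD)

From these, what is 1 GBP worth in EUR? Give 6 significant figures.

GBP/EUR = 1.12573

1 GBP ÷ 0.626690 = 1.59569 CAD
1.59569 CAD ÷ 1.41747 = 1.12573 EUR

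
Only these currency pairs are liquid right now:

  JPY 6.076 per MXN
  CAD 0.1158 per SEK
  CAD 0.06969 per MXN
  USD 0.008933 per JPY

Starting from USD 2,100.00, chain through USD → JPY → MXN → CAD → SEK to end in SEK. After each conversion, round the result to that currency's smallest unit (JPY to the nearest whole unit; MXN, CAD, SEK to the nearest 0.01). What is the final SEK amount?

SEK 23,284.46

USD 2,100.00 ÷ 0.008933 = JPY 235,083
JPY 235,083 ÷ 6.076 = MXN 38,690.42
MXN 38,690.42 × 0.06969 = CAD 2,696.34
CAD 2,696.34 ÷ 0.1158 = SEK 23,284.46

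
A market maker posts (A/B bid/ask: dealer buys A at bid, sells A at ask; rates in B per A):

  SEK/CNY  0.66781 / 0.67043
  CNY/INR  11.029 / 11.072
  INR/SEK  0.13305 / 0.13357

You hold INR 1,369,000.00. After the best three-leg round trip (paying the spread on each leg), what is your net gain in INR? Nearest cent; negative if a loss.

Best loop INR → CNY → SEK → INR:
INR 1,369,000.00 ÷ 11.072 (buy CNY at ask) = CNY 123,645.23
CNY 123,645.23 ÷ 0.67043 (buy SEK at ask) = SEK 184,426.76
SEK 184,426.76 ÷ 0.13357 (buy INR at ask) = INR 1,380,749.85

Net profit: INR 11,749.85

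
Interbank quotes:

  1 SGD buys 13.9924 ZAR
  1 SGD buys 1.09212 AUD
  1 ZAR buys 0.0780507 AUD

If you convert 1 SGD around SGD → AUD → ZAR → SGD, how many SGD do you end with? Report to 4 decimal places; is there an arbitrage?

Around SGD → AUD → ZAR → SGD: 1 × 1.09212 ÷ 0.0780507 ÷ 13.9924 = 1.000003
Product ≈ 1 (deviation 0.000%, within rounding noise).

1.0000 (no arbitrage)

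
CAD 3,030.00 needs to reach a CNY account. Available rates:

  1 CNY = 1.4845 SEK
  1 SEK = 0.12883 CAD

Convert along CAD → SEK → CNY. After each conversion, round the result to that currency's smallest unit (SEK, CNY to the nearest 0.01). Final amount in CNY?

CAD 3,030.00 ÷ 0.12883 = SEK 23,519.37
SEK 23,519.37 ÷ 1.4845 = CNY 15,843.29

CNY 15,843.29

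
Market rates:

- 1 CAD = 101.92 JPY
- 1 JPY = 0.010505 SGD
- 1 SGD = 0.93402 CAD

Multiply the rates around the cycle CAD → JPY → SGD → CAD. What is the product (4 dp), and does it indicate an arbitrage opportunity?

1.0000 (no arbitrage)

Around CAD → JPY → SGD → CAD: 1 × 101.92 × 0.010505 × 0.93402 = 1.000027
Product ≈ 1 (deviation 0.003%, within rounding noise).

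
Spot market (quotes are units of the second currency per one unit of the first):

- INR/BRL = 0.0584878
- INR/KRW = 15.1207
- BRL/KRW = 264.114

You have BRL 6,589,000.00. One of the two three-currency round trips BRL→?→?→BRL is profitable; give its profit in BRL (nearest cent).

Profit: BRL 142,383.27

Profitable loop is BRL → KRW → INR → BRL:
BRL 6,589,000.00 × 264.114 = KRW 1,740,247,146
KRW 1,740,247,146 ÷ 15.1207 = INR 115,090,382.46
INR 115,090,382.46 × 0.0584878 = BRL 6,731,383.27
Profit = BRL 6,731,383.27 − BRL 6,589,000.00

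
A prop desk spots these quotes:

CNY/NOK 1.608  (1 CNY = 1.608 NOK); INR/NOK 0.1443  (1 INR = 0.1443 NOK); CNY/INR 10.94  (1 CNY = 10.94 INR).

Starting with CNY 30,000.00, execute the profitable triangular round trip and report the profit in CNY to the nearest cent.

Profitable loop is CNY → NOK → INR → CNY:
CNY 30,000.00 × 1.608 = NOK 48,240.00
NOK 48,240.00 ÷ 0.1443 = INR 334,303.53
INR 334,303.53 ÷ 10.94 = CNY 30,557.91
Profit = CNY 30,557.91 − CNY 30,000.00

Profit: CNY 557.91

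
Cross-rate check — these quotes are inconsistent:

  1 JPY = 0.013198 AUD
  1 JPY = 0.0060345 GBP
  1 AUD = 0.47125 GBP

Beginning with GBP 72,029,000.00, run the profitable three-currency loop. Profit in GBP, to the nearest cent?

Profitable loop is GBP → JPY → AUD → GBP:
GBP 72,029,000.00 ÷ 0.0060345 = JPY 11,936,200,182
JPY 11,936,200,182 × 0.013198 = AUD 157,533,970.01
AUD 157,533,970.01 × 0.47125 = GBP 74,237,883.37
Profit = GBP 74,237,883.37 − GBP 72,029,000.00

Profit: GBP 2,208,883.37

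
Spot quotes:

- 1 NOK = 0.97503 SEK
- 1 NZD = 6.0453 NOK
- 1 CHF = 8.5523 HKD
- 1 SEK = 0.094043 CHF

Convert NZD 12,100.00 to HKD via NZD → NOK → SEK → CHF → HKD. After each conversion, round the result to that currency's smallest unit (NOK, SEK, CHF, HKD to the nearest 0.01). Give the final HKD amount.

NZD 12,100.00 × 6.0453 = NOK 73,148.13
NOK 73,148.13 × 0.97503 = SEK 71,321.62
SEK 71,321.62 × 0.094043 = CHF 6,707.30
CHF 6,707.30 × 8.5523 = HKD 57,362.84

HKD 57,362.84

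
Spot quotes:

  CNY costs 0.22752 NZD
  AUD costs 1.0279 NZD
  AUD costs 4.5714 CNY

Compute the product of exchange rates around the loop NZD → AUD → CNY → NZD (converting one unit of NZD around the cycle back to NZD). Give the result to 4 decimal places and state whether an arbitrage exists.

Around NZD → AUD → CNY → NZD: 1 ÷ 1.0279 × 4.5714 × 0.22752 = 1.011854
Product > 1; profitable direction is NZD → AUD → CNY → NZD.

1.0119 (arbitrage exists)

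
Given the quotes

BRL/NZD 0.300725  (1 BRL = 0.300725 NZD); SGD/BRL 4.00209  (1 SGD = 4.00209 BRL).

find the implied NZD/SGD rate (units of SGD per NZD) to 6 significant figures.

NZD/SGD = 0.830890

1 NZD ÷ 0.300725 = 3.3253 BRL
3.3253 BRL ÷ 4.00209 = 0.83089 SGD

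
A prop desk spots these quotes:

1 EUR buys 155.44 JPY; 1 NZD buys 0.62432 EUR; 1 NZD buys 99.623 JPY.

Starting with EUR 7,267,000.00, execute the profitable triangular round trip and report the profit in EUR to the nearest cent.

Profit: EUR 193,101.57

Profitable loop is EUR → NZD → JPY → EUR:
EUR 7,267,000.00 ÷ 0.62432 = NZD 11,639,864.17
NZD 11,639,864.17 × 99.623 = JPY 1,159,598,188
JPY 1,159,598,188 ÷ 155.44 = EUR 7,460,101.57
Profit = EUR 7,460,101.57 − EUR 7,267,000.00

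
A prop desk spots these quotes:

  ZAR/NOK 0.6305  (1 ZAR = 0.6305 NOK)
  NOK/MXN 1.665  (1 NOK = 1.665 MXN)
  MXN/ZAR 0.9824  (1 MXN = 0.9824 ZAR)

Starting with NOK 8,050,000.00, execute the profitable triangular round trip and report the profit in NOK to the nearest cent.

Profitable loop is NOK → MXN → ZAR → NOK:
NOK 8,050,000.00 × 1.665 = MXN 13,403,250.00
MXN 13,403,250.00 × 0.9824 = ZAR 13,167,352.80
ZAR 13,167,352.80 × 0.6305 = NOK 8,302,015.94
Profit = NOK 8,302,015.94 − NOK 8,050,000.00

Profit: NOK 252,015.94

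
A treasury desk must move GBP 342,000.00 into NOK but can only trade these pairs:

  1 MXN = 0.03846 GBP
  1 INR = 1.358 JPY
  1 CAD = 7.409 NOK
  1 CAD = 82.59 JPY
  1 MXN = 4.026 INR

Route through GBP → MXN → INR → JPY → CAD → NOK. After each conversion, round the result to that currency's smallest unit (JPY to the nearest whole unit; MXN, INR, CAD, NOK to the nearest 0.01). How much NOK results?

GBP 342,000.00 ÷ 0.03846 = MXN 8,892,355.69
MXN 8,892,355.69 × 4.026 = INR 35,800,624.01
INR 35,800,624.01 × 1.358 = JPY 48,617,247
JPY 48,617,247 ÷ 82.59 = CAD 588,657.79
CAD 588,657.79 × 7.409 = NOK 4,361,365.57

NOK 4,361,365.57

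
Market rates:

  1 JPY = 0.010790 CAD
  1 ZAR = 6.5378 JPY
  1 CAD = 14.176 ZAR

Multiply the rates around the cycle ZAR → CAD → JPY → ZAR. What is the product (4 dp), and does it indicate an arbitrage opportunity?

1.0000 (no arbitrage)

Around ZAR → CAD → JPY → ZAR: 1 ÷ 14.176 ÷ 0.010790 ÷ 6.5378 = 0.999984
Product ≈ 1 (deviation 0.002%, within rounding noise).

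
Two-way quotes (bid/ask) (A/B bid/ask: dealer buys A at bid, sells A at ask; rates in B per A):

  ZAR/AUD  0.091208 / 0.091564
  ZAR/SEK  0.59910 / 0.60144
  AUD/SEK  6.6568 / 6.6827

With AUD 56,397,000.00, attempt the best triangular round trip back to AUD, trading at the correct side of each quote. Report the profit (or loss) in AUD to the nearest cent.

Net profit: AUD 535,746.59

Best loop AUD → SEK → ZAR → AUD:
AUD 56,397,000.00 × 6.6568 (sell AUD at bid) = SEK 375,423,549.60
SEK 375,423,549.60 ÷ 0.60144 (buy ZAR at ask) = ZAR 624,207,817.24
ZAR 624,207,817.24 × 0.091208 (sell ZAR at bid) = AUD 56,932,746.59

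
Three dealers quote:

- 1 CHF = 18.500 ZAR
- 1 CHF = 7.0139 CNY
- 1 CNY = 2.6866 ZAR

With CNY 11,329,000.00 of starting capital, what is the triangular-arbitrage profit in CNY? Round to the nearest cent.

Profitable loop is CNY → ZAR → CHF → CNY:
CNY 11,329,000.00 × 2.6866 = ZAR 30,436,491.40
ZAR 30,436,491.40 ÷ 18.500 = CHF 1,645,215.75
CHF 1,645,215.75 × 7.0139 = CNY 11,539,378.76
Profit = CNY 11,539,378.76 − CNY 11,329,000.00

Profit: CNY 210,378.76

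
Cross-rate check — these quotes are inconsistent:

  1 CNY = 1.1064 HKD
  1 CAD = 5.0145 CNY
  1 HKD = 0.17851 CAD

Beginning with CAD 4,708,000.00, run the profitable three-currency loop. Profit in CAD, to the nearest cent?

Profitable loop is CAD → HKD → CNY → CAD:
CAD 4,708,000.00 ÷ 0.17851 = HKD 26,373,872.61
HKD 26,373,872.61 ÷ 1.1064 = CNY 23,837,556.59
CNY 23,837,556.59 ÷ 5.0145 = CAD 4,753,725.51
Profit = CAD 4,753,725.51 − CAD 4,708,000.00

Profit: CAD 45,725.51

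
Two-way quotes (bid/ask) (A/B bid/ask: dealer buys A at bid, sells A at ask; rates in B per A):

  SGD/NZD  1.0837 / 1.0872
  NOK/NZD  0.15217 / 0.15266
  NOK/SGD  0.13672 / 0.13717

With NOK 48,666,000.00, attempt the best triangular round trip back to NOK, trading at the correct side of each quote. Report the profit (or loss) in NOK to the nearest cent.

Net profit: NOK 991,643.93

Best loop NOK → NZD → SGD → NOK:
NOK 48,666,000.00 × 0.15217 (sell NOK at bid) = NZD 7,405,505.22
NZD 7,405,505.22 ÷ 1.0872 (buy SGD at ask) = SGD 6,811,539.02
SGD 6,811,539.02 ÷ 0.13717 (buy NOK at ask) = NOK 49,657,643.93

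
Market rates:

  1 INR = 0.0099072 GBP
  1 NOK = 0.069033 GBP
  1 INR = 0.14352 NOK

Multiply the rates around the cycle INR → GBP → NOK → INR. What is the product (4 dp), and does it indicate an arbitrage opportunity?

Around INR → GBP → NOK → INR: 1 × 0.0099072 ÷ 0.069033 ÷ 0.14352 = 0.999958
Product ≈ 1 (deviation 0.004%, within rounding noise).

1.0000 (no arbitrage)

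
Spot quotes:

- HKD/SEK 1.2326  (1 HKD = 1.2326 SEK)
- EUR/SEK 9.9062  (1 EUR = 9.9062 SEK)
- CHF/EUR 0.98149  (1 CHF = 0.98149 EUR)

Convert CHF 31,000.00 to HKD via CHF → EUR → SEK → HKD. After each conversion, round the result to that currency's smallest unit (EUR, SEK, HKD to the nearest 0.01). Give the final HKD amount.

HKD 244,530.20

CHF 31,000.00 × 0.98149 = EUR 30,426.19
EUR 30,426.19 × 9.9062 = SEK 301,407.92
SEK 301,407.92 ÷ 1.2326 = HKD 244,530.20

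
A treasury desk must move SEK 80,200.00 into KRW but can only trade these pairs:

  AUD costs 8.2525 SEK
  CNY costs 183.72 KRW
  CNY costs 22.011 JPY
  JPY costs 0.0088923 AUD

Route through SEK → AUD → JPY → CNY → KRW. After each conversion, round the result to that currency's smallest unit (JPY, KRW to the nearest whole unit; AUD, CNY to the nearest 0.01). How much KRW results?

SEK 80,200.00 ÷ 8.2525 = AUD 9,718.27
AUD 9,718.27 ÷ 0.0088923 = JPY 1,092,886
JPY 1,092,886 ÷ 22.011 = CNY 49,651.81
CNY 49,651.81 × 183.72 = KRW 9,122,031

KRW 9,122,031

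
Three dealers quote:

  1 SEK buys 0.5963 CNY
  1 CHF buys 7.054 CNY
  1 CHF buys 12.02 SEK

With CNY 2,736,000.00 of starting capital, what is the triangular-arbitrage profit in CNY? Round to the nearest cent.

Profitable loop is CNY → CHF → SEK → CNY:
CNY 2,736,000.00 ÷ 7.054 = CHF 387,865.04
CHF 387,865.04 × 12.02 = SEK 4,662,137.79
SEK 4,662,137.79 × 0.5963 = CNY 2,780,032.77
Profit = CNY 2,780,032.77 − CNY 2,736,000.00

Profit: CNY 44,032.77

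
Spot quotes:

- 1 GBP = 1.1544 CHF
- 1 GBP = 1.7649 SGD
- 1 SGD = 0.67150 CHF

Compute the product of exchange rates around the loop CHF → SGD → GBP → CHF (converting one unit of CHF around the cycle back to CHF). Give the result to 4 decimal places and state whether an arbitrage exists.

Around CHF → SGD → GBP → CHF: 1 ÷ 0.67150 ÷ 1.7649 × 1.1544 = 0.974070
Product < 1; profitable direction is CHF → GBP → SGD → CHF.

0.9741 (arbitrage exists)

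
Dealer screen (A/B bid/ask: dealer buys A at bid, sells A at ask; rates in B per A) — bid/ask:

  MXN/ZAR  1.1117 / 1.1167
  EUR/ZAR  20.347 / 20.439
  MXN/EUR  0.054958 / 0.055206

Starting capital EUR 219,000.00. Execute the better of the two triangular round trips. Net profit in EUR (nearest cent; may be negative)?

Net profit: EUR 300.14

Best loop EUR → ZAR → MXN → EUR:
EUR 219,000.00 × 20.347 (sell EUR at bid) = ZAR 4,455,993.00
ZAR 4,455,993.00 ÷ 1.1167 (buy MXN at ask) = MXN 3,990,322.38
MXN 3,990,322.38 × 0.054958 (sell MXN at bid) = EUR 219,300.14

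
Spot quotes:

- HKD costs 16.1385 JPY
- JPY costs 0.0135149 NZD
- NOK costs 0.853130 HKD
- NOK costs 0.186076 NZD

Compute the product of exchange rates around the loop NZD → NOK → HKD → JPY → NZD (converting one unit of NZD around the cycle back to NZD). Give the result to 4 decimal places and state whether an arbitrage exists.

Around NZD → NOK → HKD → JPY → NZD: 1 ÷ 0.186076 × 0.853130 × 16.1385 × 0.0135149 = 1.000002
Product ≈ 1 (deviation 0.000%, within rounding noise).

1.0000 (no arbitrage)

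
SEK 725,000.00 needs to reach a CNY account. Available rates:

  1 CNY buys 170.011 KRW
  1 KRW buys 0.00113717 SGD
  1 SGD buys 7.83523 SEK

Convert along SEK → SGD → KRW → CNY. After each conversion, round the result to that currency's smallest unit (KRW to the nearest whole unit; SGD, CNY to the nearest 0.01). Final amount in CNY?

SEK 725,000.00 ÷ 7.83523 = SGD 92,530.79
SGD 92,530.79 ÷ 0.00113717 = KRW 81,369,356
KRW 81,369,356 ÷ 170.011 = CNY 478,612.30

CNY 478,612.30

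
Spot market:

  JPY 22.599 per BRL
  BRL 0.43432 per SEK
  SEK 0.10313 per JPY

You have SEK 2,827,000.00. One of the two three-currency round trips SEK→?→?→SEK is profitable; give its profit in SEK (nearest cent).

Profit: SEK 34,606.26

Profitable loop is SEK → BRL → JPY → SEK:
SEK 2,827,000.00 × 0.43432 = BRL 1,227,822.64
BRL 1,227,822.64 × 22.599 = JPY 27,747,564
JPY 27,747,564 × 0.10313 = SEK 2,861,606.26
Profit = SEK 2,861,606.26 − SEK 2,827,000.00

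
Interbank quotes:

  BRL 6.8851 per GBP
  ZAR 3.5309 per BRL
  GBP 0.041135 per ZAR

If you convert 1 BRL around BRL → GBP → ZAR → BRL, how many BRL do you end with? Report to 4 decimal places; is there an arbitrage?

Around BRL → GBP → ZAR → BRL: 1 ÷ 6.8851 ÷ 0.041135 ÷ 3.5309 = 0.999983
Product ≈ 1 (deviation 0.002%, within rounding noise).

1.0000 (no arbitrage)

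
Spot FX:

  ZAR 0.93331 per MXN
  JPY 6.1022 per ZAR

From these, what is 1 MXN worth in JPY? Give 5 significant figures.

1 MXN × 0.93331 = 0.93331 ZAR
0.93331 ZAR × 6.1022 = 5.69524 JPY

MXN/JPY = 5.6952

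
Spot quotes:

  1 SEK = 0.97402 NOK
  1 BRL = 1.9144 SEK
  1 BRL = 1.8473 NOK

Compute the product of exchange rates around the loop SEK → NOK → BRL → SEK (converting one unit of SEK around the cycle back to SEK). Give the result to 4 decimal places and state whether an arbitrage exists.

1.0094 (arbitrage exists)

Around SEK → NOK → BRL → SEK: 1 × 0.97402 ÷ 1.8473 × 1.9144 = 1.009400
Product > 1; profitable direction is SEK → NOK → BRL → SEK.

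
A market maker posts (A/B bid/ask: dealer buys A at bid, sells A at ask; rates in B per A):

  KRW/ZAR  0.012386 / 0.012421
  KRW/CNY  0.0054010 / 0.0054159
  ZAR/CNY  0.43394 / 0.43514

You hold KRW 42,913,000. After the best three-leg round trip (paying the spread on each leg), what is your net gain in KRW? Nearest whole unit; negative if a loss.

Best loop KRW → CNY → ZAR → KRW:
KRW 42,913,000 × 0.0054010 (sell KRW at bid) = CNY 231,773.11
CNY 231,773.11 ÷ 0.43514 (buy ZAR at ask) = ZAR 532,640.33
ZAR 532,640.33 ÷ 0.012421 (buy KRW at ask) = KRW 42,882,242

Net result: KRW -30,758 (no profitable arbitrage after spreads)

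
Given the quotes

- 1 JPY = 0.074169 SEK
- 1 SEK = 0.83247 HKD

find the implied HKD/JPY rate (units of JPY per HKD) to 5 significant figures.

1 HKD ÷ 0.83247 = 1.20124 SEK
1.20124 SEK ÷ 0.074169 = 16.196 JPY

HKD/JPY = 16.196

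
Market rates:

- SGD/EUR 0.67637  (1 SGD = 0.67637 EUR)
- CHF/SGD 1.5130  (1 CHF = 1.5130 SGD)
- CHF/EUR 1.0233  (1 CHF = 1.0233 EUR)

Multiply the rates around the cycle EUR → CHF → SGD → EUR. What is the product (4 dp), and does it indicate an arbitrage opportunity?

Around EUR → CHF → SGD → EUR: 1 ÷ 1.0233 × 1.5130 × 0.67637 = 1.000047
Product ≈ 1 (deviation 0.005%, within rounding noise).

1.0000 (no arbitrage)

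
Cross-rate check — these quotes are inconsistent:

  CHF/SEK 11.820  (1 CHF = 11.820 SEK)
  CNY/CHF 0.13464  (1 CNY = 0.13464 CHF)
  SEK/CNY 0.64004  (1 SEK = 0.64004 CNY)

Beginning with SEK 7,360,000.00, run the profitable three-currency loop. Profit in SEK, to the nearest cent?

Profitable loop is SEK → CNY → CHF → SEK:
SEK 7,360,000.00 × 0.64004 = CNY 4,710,694.40
CNY 4,710,694.40 × 0.13464 = CHF 634,247.89
CHF 634,247.89 × 11.820 = SEK 7,496,810.11
Profit = SEK 7,496,810.11 − SEK 7,360,000.00

Profit: SEK 136,810.11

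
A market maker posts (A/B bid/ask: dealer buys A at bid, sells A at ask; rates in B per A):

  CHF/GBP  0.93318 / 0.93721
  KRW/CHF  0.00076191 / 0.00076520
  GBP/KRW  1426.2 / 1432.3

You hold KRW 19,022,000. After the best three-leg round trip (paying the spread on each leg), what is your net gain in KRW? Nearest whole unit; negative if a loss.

Best loop KRW → CHF → GBP → KRW:
KRW 19,022,000 × 0.00076191 (sell KRW at bid) = CHF 14,493.05
CHF 14,493.05 × 0.93318 (sell CHF at bid) = GBP 13,524.63
GBP 13,524.63 × 1426.2 (sell GBP at bid) = KRW 19,288,822

Net profit: KRW 266,822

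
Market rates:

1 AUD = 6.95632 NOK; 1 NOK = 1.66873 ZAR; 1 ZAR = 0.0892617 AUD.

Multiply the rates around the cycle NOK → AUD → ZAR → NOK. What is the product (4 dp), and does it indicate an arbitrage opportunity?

0.9651 (arbitrage exists)

Around NOK → AUD → ZAR → NOK: 1 ÷ 6.95632 ÷ 0.0892617 ÷ 1.66873 = 0.965093
Product < 1; profitable direction is NOK → ZAR → AUD → NOK.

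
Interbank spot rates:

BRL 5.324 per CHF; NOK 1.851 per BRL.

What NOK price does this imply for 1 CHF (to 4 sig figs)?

CHF/NOK = 9.855

1 CHF × 5.324 = 5.324 BRL
5.324 BRL × 1.851 = 9.85472 NOK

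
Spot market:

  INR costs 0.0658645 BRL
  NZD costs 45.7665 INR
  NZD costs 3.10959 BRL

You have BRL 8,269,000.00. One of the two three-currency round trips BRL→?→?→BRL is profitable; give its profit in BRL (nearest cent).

Profitable loop is BRL → INR → NZD → BRL:
BRL 8,269,000.00 ÷ 0.0658645 = INR 125,545,627.77
INR 125,545,627.77 ÷ 45.7665 = NZD 2,743,177.38
NZD 2,743,177.38 × 3.10959 = BRL 8,530,156.96
Profit = BRL 8,530,156.96 − BRL 8,269,000.00

Profit: BRL 261,156.96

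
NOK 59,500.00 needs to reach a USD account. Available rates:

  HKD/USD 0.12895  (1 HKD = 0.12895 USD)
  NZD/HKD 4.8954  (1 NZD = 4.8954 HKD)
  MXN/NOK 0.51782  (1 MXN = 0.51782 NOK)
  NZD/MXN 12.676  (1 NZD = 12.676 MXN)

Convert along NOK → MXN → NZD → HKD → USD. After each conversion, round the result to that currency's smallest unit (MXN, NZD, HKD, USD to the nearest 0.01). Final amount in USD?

NOK 59,500.00 ÷ 0.51782 = MXN 114,904.79
MXN 114,904.79 ÷ 12.676 = NZD 9,064.75
NZD 9,064.75 × 4.8954 = HKD 44,375.58
HKD 44,375.58 × 0.12895 = USD 5,722.23

USD 5,722.23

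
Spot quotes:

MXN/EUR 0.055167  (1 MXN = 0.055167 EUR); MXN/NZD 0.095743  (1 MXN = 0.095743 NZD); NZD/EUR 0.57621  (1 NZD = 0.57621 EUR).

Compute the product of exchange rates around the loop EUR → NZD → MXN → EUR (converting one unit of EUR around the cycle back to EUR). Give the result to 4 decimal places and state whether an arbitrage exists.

Around EUR → NZD → MXN → EUR: 1 ÷ 0.57621 ÷ 0.095743 × 0.055167 = 0.999981
Product ≈ 1 (deviation 0.002%, within rounding noise).

1.0000 (no arbitrage)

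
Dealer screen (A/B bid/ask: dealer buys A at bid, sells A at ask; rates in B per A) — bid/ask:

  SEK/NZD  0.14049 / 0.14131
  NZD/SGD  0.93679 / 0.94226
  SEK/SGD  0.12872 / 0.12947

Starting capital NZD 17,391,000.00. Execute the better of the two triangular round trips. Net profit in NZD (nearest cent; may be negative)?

Best loop NZD → SGD → SEK → NZD:
NZD 17,391,000.00 × 0.93679 (sell NZD at bid) = SGD 16,291,714.89
SGD 16,291,714.89 ÷ 0.12947 (buy SEK at ask) = SEK 125,833,898.90
SEK 125,833,898.90 × 0.14049 (sell SEK at bid) = NZD 17,678,404.46

Net profit: NZD 287,404.46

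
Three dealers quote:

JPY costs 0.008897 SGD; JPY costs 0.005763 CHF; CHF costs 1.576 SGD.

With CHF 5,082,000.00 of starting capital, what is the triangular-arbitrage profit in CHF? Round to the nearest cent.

Profitable loop is CHF → SGD → JPY → CHF:
CHF 5,082,000.00 × 1.576 = SGD 8,009,232.00
SGD 8,009,232.00 ÷ 0.008897 = JPY 900,217,152
JPY 900,217,152 × 0.005763 = CHF 5,187,951.45
Profit = CHF 5,187,951.45 − CHF 5,082,000.00

Profit: CHF 105,951.45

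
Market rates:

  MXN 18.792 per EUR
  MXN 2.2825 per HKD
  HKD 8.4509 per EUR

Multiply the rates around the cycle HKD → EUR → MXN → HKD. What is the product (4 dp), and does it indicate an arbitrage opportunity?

Around HKD → EUR → MXN → HKD: 1 ÷ 8.4509 × 18.792 ÷ 2.2825 = 0.974225
Product < 1; profitable direction is HKD → MXN → EUR → HKD.

0.9742 (arbitrage exists)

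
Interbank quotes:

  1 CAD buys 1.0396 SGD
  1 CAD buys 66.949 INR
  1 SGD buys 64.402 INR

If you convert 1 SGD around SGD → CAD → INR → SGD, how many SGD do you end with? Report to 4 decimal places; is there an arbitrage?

Around SGD → CAD → INR → SGD: 1 ÷ 1.0396 × 66.949 ÷ 64.402 = 0.999950
Product ≈ 1 (deviation 0.005%, within rounding noise).

1.0000 (no arbitrage)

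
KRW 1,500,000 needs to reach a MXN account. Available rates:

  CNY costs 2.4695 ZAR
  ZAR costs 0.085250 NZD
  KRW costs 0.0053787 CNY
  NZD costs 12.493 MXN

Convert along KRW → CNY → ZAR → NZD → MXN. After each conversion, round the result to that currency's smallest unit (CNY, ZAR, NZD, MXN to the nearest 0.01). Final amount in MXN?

KRW 1,500,000 × 0.0053787 = CNY 8,068.05
CNY 8,068.05 × 2.4695 = ZAR 19,924.05
ZAR 19,924.05 × 0.085250 = NZD 1,698.53
NZD 1,698.53 × 12.493 = MXN 21,219.74

MXN 21,219.74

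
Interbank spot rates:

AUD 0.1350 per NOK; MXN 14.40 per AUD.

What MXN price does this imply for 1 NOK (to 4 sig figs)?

NOK/MXN = 1.944

1 NOK × 0.1350 = 0.135 AUD
0.135 AUD × 14.40 = 1.944 MXN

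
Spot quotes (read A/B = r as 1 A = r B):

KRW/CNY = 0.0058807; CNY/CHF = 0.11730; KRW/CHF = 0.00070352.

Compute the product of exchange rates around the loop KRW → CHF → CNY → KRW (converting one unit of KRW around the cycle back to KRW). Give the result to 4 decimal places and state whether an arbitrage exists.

Around KRW → CHF → CNY → KRW: 1 × 0.00070352 ÷ 0.11730 ÷ 0.0058807 = 1.019881
Product > 1; profitable direction is KRW → CHF → CNY → KRW.

1.0199 (arbitrage exists)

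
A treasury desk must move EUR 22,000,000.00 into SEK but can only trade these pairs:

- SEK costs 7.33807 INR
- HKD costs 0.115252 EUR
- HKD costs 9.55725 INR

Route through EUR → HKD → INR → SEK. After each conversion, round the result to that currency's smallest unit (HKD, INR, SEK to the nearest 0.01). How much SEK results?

EUR 22,000,000.00 ÷ 0.115252 = HKD 190,886,058.38
HKD 190,886,058.38 × 9.55725 = INR 1,824,345,781.45
INR 1,824,345,781.45 ÷ 7.33807 = SEK 248,613,842.80

SEK 248,613,842.80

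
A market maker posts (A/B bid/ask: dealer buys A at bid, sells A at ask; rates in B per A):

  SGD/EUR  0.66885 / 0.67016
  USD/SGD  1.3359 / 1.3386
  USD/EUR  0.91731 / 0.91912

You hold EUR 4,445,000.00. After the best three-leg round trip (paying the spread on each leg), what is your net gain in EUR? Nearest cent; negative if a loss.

Net profit: EUR 100,258.32

Best loop EUR → SGD → USD → EUR:
EUR 4,445,000.00 ÷ 0.67016 (buy SGD at ask) = SGD 6,632,744.42
SGD 6,632,744.42 ÷ 1.3386 (buy USD at ask) = USD 4,954,986.12
USD 4,954,986.12 × 0.91731 (sell USD at bid) = EUR 4,545,258.32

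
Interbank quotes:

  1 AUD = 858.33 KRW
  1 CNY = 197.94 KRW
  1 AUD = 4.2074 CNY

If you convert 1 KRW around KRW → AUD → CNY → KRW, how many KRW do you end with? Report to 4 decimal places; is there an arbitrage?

0.9703 (arbitrage exists)

Around KRW → AUD → CNY → KRW: 1 ÷ 858.33 × 4.2074 × 197.94 = 0.970271
Product < 1; profitable direction is KRW → CNY → AUD → KRW.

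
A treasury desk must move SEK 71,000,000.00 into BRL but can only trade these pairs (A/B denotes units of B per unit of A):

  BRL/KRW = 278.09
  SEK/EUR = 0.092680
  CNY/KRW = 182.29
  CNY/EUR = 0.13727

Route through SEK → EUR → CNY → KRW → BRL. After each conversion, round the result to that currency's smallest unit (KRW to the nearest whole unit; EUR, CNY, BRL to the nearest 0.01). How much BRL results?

SEK 71,000,000.00 × 0.092680 = EUR 6,580,280.00
EUR 6,580,280.00 ÷ 0.13727 = CNY 47,936,766.96
CNY 47,936,766.96 × 182.29 = KRW 8,738,393,249
KRW 8,738,393,249 ÷ 278.09 = BRL 31,422,896.36

BRL 31,422,896.36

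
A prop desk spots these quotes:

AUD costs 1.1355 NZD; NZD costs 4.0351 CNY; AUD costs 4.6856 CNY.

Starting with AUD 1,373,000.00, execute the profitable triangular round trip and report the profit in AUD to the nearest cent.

Profit: AUD 31,087.94

Profitable loop is AUD → CNY → NZD → AUD:
AUD 1,373,000.00 × 4.6856 = CNY 6,433,328.80
CNY 6,433,328.80 ÷ 4.0351 = NZD 1,594,341.85
NZD 1,594,341.85 ÷ 1.1355 = AUD 1,404,087.94
Profit = AUD 1,404,087.94 − AUD 1,373,000.00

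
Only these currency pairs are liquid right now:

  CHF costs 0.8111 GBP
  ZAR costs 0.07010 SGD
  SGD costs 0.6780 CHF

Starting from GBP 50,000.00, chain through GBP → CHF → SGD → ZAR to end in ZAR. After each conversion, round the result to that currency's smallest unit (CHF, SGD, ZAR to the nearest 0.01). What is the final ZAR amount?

GBP 50,000.00 ÷ 0.8111 = CHF 61,644.68
CHF 61,644.68 ÷ 0.6780 = SGD 90,921.36
SGD 90,921.36 ÷ 0.07010 = ZAR 1,297,023.68

ZAR 1,297,023.68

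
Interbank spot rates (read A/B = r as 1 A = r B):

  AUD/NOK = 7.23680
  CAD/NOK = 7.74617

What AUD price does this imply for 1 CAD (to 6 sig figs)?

CAD/AUD = 1.07039

1 CAD × 7.74617 = 7.74617 NOK
7.74617 NOK ÷ 7.23680 = 1.07039 AUD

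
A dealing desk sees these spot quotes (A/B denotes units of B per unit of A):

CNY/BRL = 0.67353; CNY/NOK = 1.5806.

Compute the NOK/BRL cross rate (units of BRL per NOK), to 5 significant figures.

1 NOK ÷ 1.5806 = 0.632671 CNY
0.632671 CNY × 0.67353 = 0.426123 BRL

NOK/BRL = 0.42612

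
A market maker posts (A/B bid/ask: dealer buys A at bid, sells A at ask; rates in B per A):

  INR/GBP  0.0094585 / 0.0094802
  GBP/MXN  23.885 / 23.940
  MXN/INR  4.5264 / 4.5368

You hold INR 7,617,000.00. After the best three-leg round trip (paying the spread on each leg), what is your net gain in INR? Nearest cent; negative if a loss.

Best loop INR → GBP → MXN → INR:
INR 7,617,000.00 × 0.0094585 (sell INR at bid) = GBP 72,045.39
GBP 72,045.39 × 23.885 (sell GBP at bid) = MXN 1,720,804.25
MXN 1,720,804.25 × 4.5264 (sell MXN at bid) = INR 7,789,048.35

Net profit: INR 172,048.35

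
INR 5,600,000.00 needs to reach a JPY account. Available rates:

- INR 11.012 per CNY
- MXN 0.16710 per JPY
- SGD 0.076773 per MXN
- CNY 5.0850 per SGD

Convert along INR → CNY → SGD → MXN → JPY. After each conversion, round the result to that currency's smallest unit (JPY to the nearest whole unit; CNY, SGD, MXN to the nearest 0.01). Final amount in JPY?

INR 5,600,000.00 ÷ 11.012 = CNY 508,536.14
CNY 508,536.14 ÷ 5.0850 = SGD 100,007.11
SGD 100,007.11 ÷ 0.076773 = MXN 1,302,633.87
MXN 1,302,633.87 ÷ 0.16710 = JPY 7,795,535

JPY 7,795,535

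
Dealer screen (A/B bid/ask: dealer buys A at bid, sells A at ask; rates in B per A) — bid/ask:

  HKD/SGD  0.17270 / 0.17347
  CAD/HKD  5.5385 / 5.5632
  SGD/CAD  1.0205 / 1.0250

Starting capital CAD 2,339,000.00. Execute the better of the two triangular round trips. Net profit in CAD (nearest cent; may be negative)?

Best loop CAD → SGD → HKD → CAD:
CAD 2,339,000.00 ÷ 1.0250 (buy SGD at ask) = SGD 2,281,951.22
SGD 2,281,951.22 ÷ 0.17347 (buy HKD at ask) = HKD 13,154,731.19
HKD 13,154,731.19 ÷ 5.5632 (buy CAD at ask) = CAD 2,364,597.93

Net profit: CAD 25,597.93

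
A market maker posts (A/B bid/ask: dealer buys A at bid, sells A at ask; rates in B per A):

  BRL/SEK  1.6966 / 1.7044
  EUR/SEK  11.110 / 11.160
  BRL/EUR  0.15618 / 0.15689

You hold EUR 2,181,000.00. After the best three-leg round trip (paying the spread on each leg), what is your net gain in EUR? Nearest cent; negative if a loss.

Net profit: EUR 39,361.14

Best loop EUR → SEK → BRL → EUR:
EUR 2,181,000.00 × 11.110 (sell EUR at bid) = SEK 24,230,910.00
SEK 24,230,910.00 ÷ 1.7044 (buy BRL at ask) = BRL 14,216,680.36
BRL 14,216,680.36 × 0.15618 (sell BRL at bid) = EUR 2,220,361.14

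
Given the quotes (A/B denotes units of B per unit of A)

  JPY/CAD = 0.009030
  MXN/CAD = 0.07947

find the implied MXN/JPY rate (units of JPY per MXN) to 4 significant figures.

MXN/JPY = 8.801

1 MXN × 0.07947 = 0.07947 CAD
0.07947 CAD ÷ 0.009030 = 8.80066 JPY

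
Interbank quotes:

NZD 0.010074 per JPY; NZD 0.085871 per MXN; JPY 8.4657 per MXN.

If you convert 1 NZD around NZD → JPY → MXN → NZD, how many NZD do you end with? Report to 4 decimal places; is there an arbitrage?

1.0069 (arbitrage exists)

Around NZD → JPY → MXN → NZD: 1 ÷ 0.010074 ÷ 8.4657 × 0.085871 = 1.006889
Product > 1; profitable direction is NZD → JPY → MXN → NZD.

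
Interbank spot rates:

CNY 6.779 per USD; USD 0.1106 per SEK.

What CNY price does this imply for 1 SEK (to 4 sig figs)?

1 SEK × 0.1106 = 0.1106 USD
0.1106 USD × 6.779 = 0.749757 CNY

SEK/CNY = 0.7498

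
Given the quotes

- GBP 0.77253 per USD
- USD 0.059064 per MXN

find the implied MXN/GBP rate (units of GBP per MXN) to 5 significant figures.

1 MXN × 0.059064 = 0.059064 USD
0.059064 USD × 0.77253 = 0.0456287 GBP

MXN/GBP = 0.045629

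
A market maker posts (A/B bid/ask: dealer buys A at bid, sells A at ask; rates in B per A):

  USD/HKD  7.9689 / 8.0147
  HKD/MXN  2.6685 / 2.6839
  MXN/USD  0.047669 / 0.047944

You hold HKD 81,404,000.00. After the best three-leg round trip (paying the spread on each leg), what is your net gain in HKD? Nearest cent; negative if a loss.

Net profit: HKD 1,113,748.77

Best loop HKD → MXN → USD → HKD:
HKD 81,404,000.00 × 2.6685 (sell HKD at bid) = MXN 217,226,574.00
MXN 217,226,574.00 × 0.047669 (sell MXN at bid) = USD 10,354,973.56
USD 10,354,973.56 × 7.9689 (sell USD at bid) = HKD 82,517,748.77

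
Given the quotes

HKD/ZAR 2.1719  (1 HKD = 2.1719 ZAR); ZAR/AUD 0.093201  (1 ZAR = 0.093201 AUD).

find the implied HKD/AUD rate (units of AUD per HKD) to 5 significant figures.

HKD/AUD = 0.20242

1 HKD × 2.1719 = 2.1719 ZAR
2.1719 ZAR × 0.093201 = 0.202423 AUD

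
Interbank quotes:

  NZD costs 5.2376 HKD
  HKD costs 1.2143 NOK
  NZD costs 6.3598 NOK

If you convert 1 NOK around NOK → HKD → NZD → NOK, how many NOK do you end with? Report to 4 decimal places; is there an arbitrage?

1.0000 (no arbitrage)

Around NOK → HKD → NZD → NOK: 1 ÷ 1.2143 ÷ 5.2376 × 6.3598 = 0.999966
Product ≈ 1 (deviation 0.003%, within rounding noise).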